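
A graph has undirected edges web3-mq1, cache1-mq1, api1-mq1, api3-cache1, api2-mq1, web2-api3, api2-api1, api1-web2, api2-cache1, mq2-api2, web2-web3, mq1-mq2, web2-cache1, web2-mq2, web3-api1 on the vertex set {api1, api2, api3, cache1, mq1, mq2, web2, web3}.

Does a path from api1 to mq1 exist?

Explore from api1.
Distance 1: reach api2, mq1, web2, web3.
Found mq1.

Yes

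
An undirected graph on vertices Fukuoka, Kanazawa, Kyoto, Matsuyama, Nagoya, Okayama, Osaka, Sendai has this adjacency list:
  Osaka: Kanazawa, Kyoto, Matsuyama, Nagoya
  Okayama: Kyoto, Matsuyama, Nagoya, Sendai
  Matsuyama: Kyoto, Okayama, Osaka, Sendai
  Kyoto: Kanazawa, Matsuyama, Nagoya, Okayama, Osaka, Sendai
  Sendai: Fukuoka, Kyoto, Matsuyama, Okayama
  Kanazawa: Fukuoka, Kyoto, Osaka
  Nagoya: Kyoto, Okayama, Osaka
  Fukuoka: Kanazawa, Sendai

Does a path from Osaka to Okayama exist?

Yes

Explore from Osaka.
Distance 1: reach Kanazawa, Kyoto, Matsuyama, Nagoya.
Distance 2: reach Fukuoka, Okayama, Sendai.
Found Okayama.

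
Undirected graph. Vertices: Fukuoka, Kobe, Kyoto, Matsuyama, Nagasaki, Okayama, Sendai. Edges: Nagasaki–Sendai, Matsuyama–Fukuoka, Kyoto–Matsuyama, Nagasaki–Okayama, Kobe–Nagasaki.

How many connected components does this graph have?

From Fukuoka: component {Fukuoka, Kyoto, Matsuyama}.
From Kobe: component {Kobe, Nagasaki, Okayama, Sendai}.
That's 2 components.

2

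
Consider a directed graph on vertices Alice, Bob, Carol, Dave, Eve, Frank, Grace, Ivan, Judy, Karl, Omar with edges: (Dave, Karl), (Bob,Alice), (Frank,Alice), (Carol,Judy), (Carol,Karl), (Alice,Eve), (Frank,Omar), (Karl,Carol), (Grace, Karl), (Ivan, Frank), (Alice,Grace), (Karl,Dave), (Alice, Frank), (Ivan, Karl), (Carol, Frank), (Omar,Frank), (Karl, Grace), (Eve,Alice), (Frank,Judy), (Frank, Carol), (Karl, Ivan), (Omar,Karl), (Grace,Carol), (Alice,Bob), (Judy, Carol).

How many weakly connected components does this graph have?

From Alice: component {Alice, Bob, Carol, Dave, Eve, Frank, Grace, Ivan, Judy, Karl, Omar}.
That's 1 component.

1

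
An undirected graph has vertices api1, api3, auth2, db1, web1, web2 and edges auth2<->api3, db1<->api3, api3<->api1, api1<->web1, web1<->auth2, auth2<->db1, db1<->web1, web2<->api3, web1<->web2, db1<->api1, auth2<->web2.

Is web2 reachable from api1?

Yes

Explore from api1.
Distance 1: reach api3, db1, web1.
Distance 2: reach auth2, web2.
Found web2.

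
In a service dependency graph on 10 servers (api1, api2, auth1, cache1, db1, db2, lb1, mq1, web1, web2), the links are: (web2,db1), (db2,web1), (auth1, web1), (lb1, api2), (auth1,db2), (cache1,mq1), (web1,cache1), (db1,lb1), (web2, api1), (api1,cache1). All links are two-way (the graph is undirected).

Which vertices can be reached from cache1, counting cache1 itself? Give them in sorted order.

Start at cache1.
Its neighbours: api1, mq1, web1.
Then their neighbours: auth1, db2, web2.
Then next layer: db1.
Then next layer: lb1.
Then next layer: api2.
Every vertex is now reached.

api1, api2, auth1, cache1, db1, db2, lb1, mq1, web1, web2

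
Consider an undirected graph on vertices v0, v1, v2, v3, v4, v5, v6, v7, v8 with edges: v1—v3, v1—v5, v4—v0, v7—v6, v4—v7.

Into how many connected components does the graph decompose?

4

From v0: component {v0, v4, v6, v7}.
From v1: component {v1, v3, v5}.
From v2: component {v2}.
From v8: component {v8}.
That's 4 components.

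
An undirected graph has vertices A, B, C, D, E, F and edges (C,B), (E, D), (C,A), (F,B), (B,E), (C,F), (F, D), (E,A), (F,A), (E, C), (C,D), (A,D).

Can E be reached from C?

Explore from C.
Distance 1: reach A, B, D, E, F.
Found E.

Yes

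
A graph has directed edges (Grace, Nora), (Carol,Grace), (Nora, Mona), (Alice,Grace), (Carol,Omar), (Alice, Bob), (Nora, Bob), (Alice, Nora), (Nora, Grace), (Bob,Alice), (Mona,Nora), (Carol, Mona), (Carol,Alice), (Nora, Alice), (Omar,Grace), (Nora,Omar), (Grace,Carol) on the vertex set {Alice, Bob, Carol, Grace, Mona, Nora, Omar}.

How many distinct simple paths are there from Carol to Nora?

Carol→Alice→Grace→Nora
Carol→Alice→Nora
Carol→Grace→Nora
Carol→Mona→Nora
Carol→Omar→Grace→Nora

5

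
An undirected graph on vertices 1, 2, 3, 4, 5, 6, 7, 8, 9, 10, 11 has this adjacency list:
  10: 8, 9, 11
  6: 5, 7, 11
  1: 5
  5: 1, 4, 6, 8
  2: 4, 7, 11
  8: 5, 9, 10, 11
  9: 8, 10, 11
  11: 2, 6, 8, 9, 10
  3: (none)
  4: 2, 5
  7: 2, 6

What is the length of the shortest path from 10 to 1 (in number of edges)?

3

Distance 0: 10.
Distance 1: 8, 9, 11.
Distance 2: 2, 5, 6.
Distance 3: 1, 4, 7 — contains 1.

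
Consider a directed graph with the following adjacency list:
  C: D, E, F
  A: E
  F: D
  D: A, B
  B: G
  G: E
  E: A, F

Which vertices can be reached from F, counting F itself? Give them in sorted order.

Start at F.
Its neighbours: D.
Then their neighbours: A, B.
Then next layer: E, G.
Nothing further is reachable.

A, B, D, E, F, G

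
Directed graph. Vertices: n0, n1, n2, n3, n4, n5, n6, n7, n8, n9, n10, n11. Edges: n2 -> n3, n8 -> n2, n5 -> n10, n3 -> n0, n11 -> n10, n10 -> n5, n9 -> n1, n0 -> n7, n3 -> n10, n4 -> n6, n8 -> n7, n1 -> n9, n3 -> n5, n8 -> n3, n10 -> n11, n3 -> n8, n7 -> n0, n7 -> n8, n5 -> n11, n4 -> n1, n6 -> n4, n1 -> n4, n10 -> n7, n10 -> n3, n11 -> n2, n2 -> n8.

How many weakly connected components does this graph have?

2

From n0: component {n0, n2, n3, n5, n7, n8, n10, n11}.
From n1: component {n1, n4, n6, n9}.
That's 2 components.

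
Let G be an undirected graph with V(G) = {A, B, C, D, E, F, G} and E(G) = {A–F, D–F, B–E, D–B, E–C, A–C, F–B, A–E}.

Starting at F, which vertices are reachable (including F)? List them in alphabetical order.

Start at F.
Its neighbours: A, B, D.
Then their neighbours: C, E.
Nothing further is reachable.

A, B, C, D, E, F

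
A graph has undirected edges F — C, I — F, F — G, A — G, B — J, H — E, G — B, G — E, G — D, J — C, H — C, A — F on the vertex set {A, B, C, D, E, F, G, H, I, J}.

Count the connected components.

1

From A: component {A, B, C, D, E, F, G, H, I, J}.
That's 1 component.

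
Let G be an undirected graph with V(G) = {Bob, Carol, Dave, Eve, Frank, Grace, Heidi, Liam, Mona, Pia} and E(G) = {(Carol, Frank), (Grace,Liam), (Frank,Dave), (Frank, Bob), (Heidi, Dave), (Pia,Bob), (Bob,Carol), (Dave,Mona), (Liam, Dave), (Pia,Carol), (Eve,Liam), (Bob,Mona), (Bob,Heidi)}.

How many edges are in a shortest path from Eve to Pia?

5

Distance 0: Eve.
Distance 1: Liam.
Distance 2: Dave, Grace.
Distance 3: Frank, Heidi, Mona.
Distance 4: Bob, Carol.
Distance 5: Pia — contains Pia.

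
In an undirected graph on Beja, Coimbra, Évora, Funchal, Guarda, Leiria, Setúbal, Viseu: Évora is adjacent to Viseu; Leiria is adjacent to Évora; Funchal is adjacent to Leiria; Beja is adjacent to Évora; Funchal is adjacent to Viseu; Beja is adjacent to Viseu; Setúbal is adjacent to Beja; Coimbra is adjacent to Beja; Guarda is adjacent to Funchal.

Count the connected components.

1

From Beja: component {Beja, Coimbra, Évora, Funchal, Guarda, Leiria, Setúbal, Viseu}.
That's 1 component.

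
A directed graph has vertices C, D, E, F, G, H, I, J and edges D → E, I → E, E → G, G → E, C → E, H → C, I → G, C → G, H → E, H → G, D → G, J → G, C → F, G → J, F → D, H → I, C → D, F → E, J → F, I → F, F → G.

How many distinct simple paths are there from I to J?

6

I→E→G→J
I→F→D→E→G→J
I→F→D→G→J
I→F→E→G→J
I→F→G→J
I→G→J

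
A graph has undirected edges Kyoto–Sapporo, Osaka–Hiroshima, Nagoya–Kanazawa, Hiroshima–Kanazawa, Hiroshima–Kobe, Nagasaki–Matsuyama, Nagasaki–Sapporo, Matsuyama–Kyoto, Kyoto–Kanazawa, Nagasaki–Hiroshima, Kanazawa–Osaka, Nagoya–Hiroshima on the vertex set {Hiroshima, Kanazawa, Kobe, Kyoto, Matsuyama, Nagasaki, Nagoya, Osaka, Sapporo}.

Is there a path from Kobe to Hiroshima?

Yes

Explore from Kobe.
Distance 1: reach Hiroshima.
Found Hiroshima.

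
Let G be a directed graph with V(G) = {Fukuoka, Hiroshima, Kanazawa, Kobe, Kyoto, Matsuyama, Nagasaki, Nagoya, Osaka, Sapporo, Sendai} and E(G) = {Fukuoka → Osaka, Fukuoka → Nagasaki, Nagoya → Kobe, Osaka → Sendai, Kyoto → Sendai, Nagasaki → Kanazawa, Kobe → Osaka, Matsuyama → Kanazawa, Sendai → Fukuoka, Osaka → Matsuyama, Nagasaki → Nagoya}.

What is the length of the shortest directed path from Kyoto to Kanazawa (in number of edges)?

Distance 0: Kyoto.
Distance 1: Sendai.
Distance 2: Fukuoka.
Distance 3: Nagasaki, Osaka.
Distance 4: Kanazawa, Matsuyama, Nagoya — contains Kanazawa.

4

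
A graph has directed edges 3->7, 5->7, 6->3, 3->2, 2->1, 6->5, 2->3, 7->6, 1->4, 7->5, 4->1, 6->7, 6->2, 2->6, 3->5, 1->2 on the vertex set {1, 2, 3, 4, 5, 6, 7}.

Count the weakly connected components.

From 1: component {1, 2, 3, 4, 5, 6, 7}.
That's 1 component.

1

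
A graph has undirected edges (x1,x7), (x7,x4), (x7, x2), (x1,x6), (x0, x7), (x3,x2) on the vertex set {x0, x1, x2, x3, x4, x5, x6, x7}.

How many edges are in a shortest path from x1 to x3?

3

Distance 0: x1.
Distance 1: x6, x7.
Distance 2: x0, x2, x4.
Distance 3: x3 — contains x3.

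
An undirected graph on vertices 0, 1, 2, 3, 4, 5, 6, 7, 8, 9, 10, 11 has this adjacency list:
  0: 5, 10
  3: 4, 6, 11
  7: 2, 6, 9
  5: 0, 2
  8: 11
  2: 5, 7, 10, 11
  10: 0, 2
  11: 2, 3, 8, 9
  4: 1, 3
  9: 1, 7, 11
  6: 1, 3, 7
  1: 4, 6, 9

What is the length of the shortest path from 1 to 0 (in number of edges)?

Distance 0: 1.
Distance 1: 4, 6, 9.
Distance 2: 3, 7, 11.
Distance 3: 2, 8.
Distance 4: 5, 10.
Distance 5: 0 — contains 0.

5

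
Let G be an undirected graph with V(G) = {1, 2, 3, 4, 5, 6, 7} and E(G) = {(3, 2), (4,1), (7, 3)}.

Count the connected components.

From 1: component {1, 4}.
From 2: component {2, 3, 7}.
From 5: component {5}.
From 6: component {6}.
That's 4 components.

4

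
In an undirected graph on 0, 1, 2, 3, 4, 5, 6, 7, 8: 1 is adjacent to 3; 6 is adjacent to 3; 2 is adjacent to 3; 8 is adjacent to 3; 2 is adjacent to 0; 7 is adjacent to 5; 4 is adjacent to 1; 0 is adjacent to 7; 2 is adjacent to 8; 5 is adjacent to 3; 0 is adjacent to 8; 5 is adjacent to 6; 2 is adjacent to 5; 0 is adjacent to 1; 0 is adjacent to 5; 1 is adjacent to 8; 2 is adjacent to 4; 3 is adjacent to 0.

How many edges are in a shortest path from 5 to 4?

2

Distance 0: 5.
Distance 1: 0, 2, 3, 6, 7.
Distance 2: 1, 4, 8 — contains 4.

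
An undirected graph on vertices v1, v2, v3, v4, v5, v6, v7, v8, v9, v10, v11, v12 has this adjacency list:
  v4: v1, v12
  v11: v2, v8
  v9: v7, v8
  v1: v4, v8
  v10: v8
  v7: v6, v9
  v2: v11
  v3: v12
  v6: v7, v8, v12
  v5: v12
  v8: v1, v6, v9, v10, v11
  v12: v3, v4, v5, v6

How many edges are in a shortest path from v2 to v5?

Distance 0: v2.
Distance 1: v11.
Distance 2: v8.
Distance 3: v1, v6, v9, v10.
Distance 4: v4, v7, v12.
Distance 5: v3, v5 — contains v5.

5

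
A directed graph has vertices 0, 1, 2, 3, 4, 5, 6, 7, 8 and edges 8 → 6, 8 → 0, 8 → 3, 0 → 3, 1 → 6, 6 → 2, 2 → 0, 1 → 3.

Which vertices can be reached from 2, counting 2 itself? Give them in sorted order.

Start at 2.
Its neighbours: 0.
Then their neighbours: 3.
Nothing further is reachable.

0, 2, 3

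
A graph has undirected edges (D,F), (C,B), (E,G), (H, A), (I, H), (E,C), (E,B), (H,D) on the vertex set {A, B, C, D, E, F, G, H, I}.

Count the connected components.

2

From A: component {A, D, F, H, I}.
From B: component {B, C, E, G}.
That's 2 components.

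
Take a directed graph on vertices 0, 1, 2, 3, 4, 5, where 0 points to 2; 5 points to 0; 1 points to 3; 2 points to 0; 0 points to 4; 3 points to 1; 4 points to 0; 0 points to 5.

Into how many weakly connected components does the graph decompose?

From 0: component {0, 2, 4, 5}.
From 1: component {1, 3}.
That's 2 components.

2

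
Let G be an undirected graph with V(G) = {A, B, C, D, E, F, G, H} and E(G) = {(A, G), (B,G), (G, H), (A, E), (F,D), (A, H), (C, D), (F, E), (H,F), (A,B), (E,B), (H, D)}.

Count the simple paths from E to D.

E–A–B–G–H–D
E–A–B–G–H–F–D
E–A–G–H–D
E–A–G–H–F–D
E–A–H–D
E–A–H–F–D
E–B–A–G–H–D
E–B–A–G–H–F–D
... and 8 more.

16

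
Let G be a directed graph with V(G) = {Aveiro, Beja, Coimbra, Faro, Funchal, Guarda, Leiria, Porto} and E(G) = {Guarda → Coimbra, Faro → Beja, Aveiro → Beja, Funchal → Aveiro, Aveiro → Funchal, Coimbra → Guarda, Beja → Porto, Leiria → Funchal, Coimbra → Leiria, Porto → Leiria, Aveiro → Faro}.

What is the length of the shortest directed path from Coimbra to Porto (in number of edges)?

5

Distance 0: Coimbra.
Distance 1: Guarda, Leiria.
Distance 2: Funchal.
Distance 3: Aveiro.
Distance 4: Beja, Faro.
Distance 5: Porto — contains Porto.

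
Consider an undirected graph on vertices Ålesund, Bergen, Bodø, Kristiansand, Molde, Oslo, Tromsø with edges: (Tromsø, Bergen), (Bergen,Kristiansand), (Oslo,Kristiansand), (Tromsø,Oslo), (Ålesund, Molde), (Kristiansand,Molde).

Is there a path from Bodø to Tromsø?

Bodø has no edges, so nothing is reachable from it.

No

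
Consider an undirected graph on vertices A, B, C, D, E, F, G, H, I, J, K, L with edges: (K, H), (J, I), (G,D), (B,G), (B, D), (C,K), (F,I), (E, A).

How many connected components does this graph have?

From A: component {A, E}.
From B: component {B, D, G}.
From C: component {C, H, K}.
From F: component {F, I, J}.
From L: component {L}.
That's 5 components.

5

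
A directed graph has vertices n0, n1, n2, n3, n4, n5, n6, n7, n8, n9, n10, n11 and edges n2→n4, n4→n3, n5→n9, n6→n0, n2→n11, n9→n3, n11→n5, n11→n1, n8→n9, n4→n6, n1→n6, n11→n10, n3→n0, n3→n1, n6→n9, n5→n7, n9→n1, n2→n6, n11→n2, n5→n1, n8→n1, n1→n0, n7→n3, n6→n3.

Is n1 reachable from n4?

Yes

Explore from n4.
Distance 1: reach n3, n6.
Distance 2: reach n0, n1, n9.
Found n1.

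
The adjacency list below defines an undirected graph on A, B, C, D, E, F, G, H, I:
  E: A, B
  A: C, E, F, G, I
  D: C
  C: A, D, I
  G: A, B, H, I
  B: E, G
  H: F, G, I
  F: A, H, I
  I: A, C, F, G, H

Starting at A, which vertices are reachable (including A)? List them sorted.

Start at A.
Its neighbours: C, E, F, G, I.
Then their neighbours: B, D, H.
Every vertex is now reached.

A, B, C, D, E, F, G, H, I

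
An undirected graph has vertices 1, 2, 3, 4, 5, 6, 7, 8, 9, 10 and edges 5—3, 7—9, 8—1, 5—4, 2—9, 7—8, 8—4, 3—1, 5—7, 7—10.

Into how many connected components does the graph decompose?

From 1: component {1, 2, 3, 4, 5, 7, 8, 9, 10}.
From 6: component {6}.
That's 2 components.

2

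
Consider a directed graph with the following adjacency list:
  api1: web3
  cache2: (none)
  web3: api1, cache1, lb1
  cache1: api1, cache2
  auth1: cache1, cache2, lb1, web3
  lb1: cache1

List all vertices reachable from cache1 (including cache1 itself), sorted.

Start at cache1.
Its neighbours: api1, cache2.
Then their neighbours: web3.
Then next layer: lb1.
Nothing further is reachable.

api1, cache1, cache2, lb1, web3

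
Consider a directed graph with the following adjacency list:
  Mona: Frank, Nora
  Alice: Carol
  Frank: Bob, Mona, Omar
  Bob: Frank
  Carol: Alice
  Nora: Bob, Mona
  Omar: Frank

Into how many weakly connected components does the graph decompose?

From Alice: component {Alice, Carol}.
From Bob: component {Bob, Frank, Mona, Nora, Omar}.
That's 2 components.

2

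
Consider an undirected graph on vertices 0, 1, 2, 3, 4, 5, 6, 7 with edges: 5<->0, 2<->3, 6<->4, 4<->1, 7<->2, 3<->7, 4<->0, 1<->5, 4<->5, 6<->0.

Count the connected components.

2

From 0: component {0, 1, 4, 5, 6}.
From 2: component {2, 3, 7}.
That's 2 components.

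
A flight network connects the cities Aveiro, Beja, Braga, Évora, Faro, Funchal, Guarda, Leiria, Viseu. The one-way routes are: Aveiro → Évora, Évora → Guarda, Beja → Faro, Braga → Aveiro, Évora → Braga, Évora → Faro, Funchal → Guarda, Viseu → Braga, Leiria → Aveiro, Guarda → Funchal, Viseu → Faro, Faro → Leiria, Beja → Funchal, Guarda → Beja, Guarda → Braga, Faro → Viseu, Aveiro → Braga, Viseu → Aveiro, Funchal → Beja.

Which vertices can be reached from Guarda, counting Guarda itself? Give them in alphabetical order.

Start at Guarda.
Its neighbours: Beja, Braga, Funchal.
Then their neighbours: Aveiro, Faro.
Then next layer: Évora, Leiria, Viseu.
Every vertex is now reached.

Aveiro, Beja, Braga, Évora, Faro, Funchal, Guarda, Leiria, Viseu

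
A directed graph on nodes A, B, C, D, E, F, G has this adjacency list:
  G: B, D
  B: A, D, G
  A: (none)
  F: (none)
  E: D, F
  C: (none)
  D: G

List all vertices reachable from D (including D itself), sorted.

Start at D.
Its neighbours: G.
Then their neighbours: B.
Then next layer: A.
Nothing further is reachable.

A, B, D, G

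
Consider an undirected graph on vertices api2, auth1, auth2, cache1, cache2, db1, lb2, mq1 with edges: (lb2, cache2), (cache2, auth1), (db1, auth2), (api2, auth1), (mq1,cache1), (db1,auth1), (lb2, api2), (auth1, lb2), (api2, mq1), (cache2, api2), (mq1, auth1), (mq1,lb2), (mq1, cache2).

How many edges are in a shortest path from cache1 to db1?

Distance 0: cache1.
Distance 1: mq1.
Distance 2: api2, auth1, cache2, lb2.
Distance 3: db1 — contains db1.

3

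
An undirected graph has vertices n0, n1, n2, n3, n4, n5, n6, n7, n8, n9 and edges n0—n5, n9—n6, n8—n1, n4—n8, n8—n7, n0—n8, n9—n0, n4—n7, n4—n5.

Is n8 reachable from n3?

n3 has no edges, so nothing is reachable from it.

No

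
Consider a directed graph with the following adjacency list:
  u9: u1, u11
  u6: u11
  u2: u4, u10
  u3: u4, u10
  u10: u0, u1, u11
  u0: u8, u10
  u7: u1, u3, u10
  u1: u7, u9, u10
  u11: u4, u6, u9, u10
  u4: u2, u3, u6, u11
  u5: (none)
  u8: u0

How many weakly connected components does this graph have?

From u0: component {u0, u1, u2, u3, u4, u6, u7, u8, u9, u10, u11}.
From u5: component {u5}.
That's 2 components.

2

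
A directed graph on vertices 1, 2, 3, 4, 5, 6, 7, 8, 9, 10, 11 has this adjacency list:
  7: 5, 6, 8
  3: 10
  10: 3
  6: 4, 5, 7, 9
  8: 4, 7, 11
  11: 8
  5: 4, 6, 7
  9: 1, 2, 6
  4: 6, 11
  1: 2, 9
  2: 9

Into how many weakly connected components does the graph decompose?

From 1: component {1, 2, 4, 5, 6, 7, 8, 9, 11}.
From 3: component {3, 10}.
That's 2 components.

2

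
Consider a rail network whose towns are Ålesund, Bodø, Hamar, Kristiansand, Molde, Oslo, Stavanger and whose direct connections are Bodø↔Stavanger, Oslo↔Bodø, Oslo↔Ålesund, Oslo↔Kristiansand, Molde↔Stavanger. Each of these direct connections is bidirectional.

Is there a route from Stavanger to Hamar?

Explore from Stavanger.
Distance 1: reach Bodø, Molde.
Distance 2: reach Oslo.
Distance 3: reach Ålesund, Kristiansand.
The search is exhausted without reaching Hamar; it lies in a different component.

No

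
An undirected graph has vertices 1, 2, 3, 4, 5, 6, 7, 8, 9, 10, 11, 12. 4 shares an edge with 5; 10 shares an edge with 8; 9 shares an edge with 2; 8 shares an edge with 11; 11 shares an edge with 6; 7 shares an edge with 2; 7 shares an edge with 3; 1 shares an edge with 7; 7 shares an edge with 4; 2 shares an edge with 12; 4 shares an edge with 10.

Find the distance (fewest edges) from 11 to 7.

Distance 0: 11.
Distance 1: 6, 8.
Distance 2: 10.
Distance 3: 4.
Distance 4: 5, 7 — contains 7.

4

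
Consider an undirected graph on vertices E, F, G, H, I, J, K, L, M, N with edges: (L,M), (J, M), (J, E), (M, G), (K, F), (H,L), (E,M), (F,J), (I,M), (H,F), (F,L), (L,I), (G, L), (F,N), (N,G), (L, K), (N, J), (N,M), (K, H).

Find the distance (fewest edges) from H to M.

2

Distance 0: H.
Distance 1: F, K, L.
Distance 2: G, I, J, M, N — contains M.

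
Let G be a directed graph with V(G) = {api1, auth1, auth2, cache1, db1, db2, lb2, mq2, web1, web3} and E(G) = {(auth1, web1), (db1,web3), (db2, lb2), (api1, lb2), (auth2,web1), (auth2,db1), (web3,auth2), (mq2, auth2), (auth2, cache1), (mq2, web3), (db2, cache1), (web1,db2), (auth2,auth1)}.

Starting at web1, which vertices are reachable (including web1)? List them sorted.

cache1, db2, lb2, web1

Start at web1.
Its neighbours: db2.
Then their neighbours: cache1, lb2.
Nothing further is reachable.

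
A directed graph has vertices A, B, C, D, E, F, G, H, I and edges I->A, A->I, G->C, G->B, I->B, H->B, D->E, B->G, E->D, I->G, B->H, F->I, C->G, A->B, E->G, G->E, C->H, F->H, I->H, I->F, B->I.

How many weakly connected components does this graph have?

From A: component {A, B, C, D, E, F, G, H, I}.
That's 1 component.

1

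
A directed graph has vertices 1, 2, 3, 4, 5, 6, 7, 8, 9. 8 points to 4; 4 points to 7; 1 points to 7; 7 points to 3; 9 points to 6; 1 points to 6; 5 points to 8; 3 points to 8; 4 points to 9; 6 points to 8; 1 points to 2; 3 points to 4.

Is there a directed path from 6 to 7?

Explore from 6.
Distance 1: reach 8.
Distance 2: reach 4.
Distance 3: reach 7, 9.
Found 7.

Yes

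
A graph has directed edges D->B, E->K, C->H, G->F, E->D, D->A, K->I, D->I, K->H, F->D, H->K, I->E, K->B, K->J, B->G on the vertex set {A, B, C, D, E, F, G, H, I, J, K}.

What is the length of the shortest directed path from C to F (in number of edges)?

Distance 0: C.
Distance 1: H.
Distance 2: K.
Distance 3: B, I, J.
Distance 4: E, G.
Distance 5: D, F — contains F.

5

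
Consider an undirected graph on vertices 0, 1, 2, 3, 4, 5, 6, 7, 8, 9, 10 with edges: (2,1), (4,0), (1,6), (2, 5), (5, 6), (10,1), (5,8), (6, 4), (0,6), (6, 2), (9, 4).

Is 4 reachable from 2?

Explore from 2.
Distance 1: reach 1, 5, 6.
Distance 2: reach 0, 4, 8, 10.
Found 4.

Yes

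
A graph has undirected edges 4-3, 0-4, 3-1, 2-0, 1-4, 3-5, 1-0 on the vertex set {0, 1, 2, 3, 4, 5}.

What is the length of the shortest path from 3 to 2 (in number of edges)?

Distance 0: 3.
Distance 1: 1, 4, 5.
Distance 2: 0.
Distance 3: 2 — contains 2.

3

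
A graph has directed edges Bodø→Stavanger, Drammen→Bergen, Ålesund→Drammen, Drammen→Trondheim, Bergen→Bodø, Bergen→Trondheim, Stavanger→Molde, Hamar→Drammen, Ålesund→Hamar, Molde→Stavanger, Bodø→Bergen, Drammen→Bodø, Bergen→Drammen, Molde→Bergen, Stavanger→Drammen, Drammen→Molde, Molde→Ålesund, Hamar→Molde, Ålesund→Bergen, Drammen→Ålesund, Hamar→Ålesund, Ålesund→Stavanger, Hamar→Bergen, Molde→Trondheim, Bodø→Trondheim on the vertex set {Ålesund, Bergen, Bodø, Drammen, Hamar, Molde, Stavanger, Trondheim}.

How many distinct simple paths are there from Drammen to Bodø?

Drammen→Ålesund→Bergen→Bodø
Drammen→Ålesund→Hamar→Bergen→Bodø
Drammen→Ålesund→Hamar→Molde→Bergen→Bodø
Drammen→Ålesund→Stavanger→Molde→Bergen→Bodø
Drammen→Bergen→Bodø
Drammen→Bodø
Drammen→Molde→Ålesund→Bergen→Bodø
Drammen→Molde→Ålesund→Hamar→Bergen→Bodø
Drammen→Molde→Bergen→Bodø

9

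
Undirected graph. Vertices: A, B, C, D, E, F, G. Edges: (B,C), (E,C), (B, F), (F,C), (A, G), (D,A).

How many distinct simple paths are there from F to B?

F–B
F–C–B

2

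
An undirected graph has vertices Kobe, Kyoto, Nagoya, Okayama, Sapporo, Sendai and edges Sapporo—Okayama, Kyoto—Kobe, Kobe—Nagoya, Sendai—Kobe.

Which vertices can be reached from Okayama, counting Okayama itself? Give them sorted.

Okayama, Sapporo

Start at Okayama.
Its neighbours: Sapporo.
Nothing further is reachable.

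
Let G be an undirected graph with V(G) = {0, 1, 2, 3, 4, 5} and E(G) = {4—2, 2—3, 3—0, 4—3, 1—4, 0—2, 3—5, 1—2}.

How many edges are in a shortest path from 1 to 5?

Distance 0: 1.
Distance 1: 2, 4.
Distance 2: 0, 3.
Distance 3: 5 — contains 5.

3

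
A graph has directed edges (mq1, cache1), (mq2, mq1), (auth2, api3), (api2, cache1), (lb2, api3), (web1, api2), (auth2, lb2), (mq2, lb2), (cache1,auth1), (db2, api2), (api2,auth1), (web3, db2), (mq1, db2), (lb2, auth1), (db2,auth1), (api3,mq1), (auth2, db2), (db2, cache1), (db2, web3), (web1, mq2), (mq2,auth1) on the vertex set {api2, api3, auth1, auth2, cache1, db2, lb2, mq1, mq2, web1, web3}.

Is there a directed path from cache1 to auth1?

Yes

Explore from cache1.
Distance 1: reach auth1.
Found auth1.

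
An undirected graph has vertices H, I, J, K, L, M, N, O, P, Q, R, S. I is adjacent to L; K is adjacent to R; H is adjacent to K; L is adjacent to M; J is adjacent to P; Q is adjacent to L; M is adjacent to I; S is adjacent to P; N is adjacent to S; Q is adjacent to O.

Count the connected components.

From H: component {H, K, R}.
From I: component {I, L, M, O, Q}.
From J: component {J, N, P, S}.
That's 3 components.

3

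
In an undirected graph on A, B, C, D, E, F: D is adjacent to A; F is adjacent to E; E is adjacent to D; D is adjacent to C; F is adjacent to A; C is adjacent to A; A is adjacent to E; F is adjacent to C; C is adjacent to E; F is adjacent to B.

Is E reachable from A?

Yes

Explore from A.
Distance 1: reach C, D, E, F.
Found E.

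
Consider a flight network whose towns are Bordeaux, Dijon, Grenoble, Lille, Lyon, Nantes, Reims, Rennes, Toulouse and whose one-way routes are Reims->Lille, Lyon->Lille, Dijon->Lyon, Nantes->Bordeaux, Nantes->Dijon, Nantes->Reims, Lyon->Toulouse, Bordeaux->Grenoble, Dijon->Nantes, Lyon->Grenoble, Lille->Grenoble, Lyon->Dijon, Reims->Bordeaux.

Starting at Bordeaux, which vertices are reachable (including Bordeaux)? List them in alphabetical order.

Bordeaux, Grenoble

Start at Bordeaux.
Its neighbours: Grenoble.
Nothing further is reachable.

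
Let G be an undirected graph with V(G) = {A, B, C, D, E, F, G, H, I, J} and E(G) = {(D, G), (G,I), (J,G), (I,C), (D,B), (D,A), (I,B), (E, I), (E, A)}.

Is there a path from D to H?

Explore from D.
Distance 1: reach A, B, G.
Distance 2: reach E, I, J.
Distance 3: reach C.
The search is exhausted without reaching H; it lies in a different component.

No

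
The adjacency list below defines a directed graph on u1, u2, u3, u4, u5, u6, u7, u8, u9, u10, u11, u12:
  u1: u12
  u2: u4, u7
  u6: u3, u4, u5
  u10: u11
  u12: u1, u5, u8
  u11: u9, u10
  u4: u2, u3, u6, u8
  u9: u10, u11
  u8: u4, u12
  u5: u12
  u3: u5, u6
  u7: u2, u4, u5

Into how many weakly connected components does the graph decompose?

2

From u1: component {u1, u2, u3, u4, u5, u6, u7, u8, u12}.
From u9: component {u9, u10, u11}.
That's 2 components.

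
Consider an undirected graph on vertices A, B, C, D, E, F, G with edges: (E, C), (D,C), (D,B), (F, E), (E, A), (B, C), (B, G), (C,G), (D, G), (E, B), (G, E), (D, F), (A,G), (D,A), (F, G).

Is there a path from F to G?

Explore from F.
Distance 1: reach D, E, G.
Found G.

Yes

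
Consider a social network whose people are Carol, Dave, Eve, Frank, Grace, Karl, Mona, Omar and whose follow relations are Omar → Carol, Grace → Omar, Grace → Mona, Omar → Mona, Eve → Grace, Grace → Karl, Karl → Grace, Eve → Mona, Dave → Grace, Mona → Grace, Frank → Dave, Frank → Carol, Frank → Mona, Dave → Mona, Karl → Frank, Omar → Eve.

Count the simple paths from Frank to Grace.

3

Frank→Dave→Grace
Frank→Dave→Mona→Grace
Frank→Mona→Grace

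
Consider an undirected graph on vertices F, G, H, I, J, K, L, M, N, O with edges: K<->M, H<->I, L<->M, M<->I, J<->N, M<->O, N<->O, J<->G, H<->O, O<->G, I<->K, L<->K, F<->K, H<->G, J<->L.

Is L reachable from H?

Yes

Explore from H.
Distance 1: reach G, I, O.
Distance 2: reach J, K, M, N.
Distance 3: reach F, L.
Found L.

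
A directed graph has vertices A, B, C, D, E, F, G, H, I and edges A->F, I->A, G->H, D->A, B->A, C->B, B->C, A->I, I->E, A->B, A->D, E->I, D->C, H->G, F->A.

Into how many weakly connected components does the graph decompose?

2

From A: component {A, B, C, D, E, F, I}.
From G: component {G, H}.
That's 2 components.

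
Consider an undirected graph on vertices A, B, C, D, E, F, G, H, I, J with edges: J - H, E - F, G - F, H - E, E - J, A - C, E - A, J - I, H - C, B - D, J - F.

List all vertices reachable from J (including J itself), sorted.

Start at J.
Its neighbours: E, F, H, I.
Then their neighbours: A, C, G.
Nothing further is reachable.

A, C, E, F, G, H, I, J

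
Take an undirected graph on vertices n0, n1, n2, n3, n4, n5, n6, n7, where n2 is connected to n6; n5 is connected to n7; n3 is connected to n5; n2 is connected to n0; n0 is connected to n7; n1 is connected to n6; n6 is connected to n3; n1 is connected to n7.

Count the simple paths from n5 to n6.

3

n5–n3–n6
n5–n7–n0–n2–n6
n5–n7–n1–n6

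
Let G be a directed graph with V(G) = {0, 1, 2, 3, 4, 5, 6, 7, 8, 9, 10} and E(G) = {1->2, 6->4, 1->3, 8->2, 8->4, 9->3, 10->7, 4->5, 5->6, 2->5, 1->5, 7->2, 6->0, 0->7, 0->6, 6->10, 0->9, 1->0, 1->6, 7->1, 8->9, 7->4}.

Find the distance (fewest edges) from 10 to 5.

3

Distance 0: 10.
Distance 1: 7.
Distance 2: 1, 2, 4.
Distance 3: 0, 3, 5, 6 — contains 5.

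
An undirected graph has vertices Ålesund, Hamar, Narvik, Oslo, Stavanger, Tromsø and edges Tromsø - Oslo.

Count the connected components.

From Ålesund: component {Ålesund}.
From Hamar: component {Hamar}.
From Narvik: component {Narvik}.
From Oslo: component {Oslo, Tromsø}.
From Stavanger: component {Stavanger}.
That's 5 components.

5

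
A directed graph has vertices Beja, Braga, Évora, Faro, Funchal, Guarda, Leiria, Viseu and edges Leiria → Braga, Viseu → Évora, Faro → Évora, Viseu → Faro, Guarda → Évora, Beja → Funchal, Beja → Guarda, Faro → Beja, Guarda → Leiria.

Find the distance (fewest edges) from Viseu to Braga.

5

Distance 0: Viseu.
Distance 1: Évora, Faro.
Distance 2: Beja.
Distance 3: Funchal, Guarda.
Distance 4: Leiria.
Distance 5: Braga — contains Braga.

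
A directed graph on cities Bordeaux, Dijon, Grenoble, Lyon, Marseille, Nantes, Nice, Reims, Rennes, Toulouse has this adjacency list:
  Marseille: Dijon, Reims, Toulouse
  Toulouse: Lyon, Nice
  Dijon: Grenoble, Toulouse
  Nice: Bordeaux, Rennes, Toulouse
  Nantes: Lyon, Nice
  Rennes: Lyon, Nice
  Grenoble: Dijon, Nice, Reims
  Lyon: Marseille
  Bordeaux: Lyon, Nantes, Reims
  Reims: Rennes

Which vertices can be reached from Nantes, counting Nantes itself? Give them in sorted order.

Start at Nantes.
Its neighbours: Lyon, Nice.
Then their neighbours: Bordeaux, Marseille, Rennes, Toulouse.
Then next layer: Dijon, Reims.
Then next layer: Grenoble.
Every vertex is now reached.

Bordeaux, Dijon, Grenoble, Lyon, Marseille, Nantes, Nice, Reims, Rennes, Toulouse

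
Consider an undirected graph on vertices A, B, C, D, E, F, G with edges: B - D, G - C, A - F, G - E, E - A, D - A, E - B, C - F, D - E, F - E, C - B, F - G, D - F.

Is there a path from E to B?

Yes

Explore from E.
Distance 1: reach A, B, D, F, G.
Found B.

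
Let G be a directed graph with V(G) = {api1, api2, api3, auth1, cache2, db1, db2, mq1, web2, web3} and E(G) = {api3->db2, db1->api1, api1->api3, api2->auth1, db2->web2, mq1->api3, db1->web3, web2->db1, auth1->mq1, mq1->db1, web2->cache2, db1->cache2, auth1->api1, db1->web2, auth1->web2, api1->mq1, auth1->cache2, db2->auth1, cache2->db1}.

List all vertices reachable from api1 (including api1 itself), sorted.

api1, api3, auth1, cache2, db1, db2, mq1, web2, web3

Start at api1.
Its neighbours: api3, mq1.
Then their neighbours: db1, db2.
Then next layer: auth1, cache2, web2, web3.
Nothing further is reachable.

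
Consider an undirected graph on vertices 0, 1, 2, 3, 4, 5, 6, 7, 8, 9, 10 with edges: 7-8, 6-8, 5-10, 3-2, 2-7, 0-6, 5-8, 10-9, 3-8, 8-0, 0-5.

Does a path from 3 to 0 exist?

Yes

Explore from 3.
Distance 1: reach 2, 8.
Distance 2: reach 0, 5, 6, 7.
Found 0.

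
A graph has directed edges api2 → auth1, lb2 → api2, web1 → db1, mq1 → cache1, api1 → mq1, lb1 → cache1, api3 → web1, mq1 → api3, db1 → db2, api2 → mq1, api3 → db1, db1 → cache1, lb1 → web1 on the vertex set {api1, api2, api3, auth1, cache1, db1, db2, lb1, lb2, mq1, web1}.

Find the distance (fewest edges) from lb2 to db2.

5

Distance 0: lb2.
Distance 1: api2.
Distance 2: auth1, mq1.
Distance 3: api3, cache1.
Distance 4: db1, web1.
Distance 5: db2 — contains db2.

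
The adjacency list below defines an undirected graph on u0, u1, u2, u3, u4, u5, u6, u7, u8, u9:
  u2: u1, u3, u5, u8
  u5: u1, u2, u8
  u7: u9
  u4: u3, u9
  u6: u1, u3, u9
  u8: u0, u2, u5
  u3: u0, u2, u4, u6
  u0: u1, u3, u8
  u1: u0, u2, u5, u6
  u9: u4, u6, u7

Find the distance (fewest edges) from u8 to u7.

Distance 0: u8.
Distance 1: u0, u2, u5.
Distance 2: u1, u3.
Distance 3: u4, u6.
Distance 4: u9.
Distance 5: u7 — contains u7.

5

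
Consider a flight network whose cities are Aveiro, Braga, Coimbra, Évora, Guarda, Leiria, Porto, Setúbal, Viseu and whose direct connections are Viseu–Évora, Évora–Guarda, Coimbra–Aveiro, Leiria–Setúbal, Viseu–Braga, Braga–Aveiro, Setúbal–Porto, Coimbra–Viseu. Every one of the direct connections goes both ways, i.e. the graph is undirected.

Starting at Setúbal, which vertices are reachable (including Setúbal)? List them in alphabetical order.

Leiria, Porto, Setúbal

Start at Setúbal.
Its neighbours: Leiria, Porto.
Nothing further is reachable.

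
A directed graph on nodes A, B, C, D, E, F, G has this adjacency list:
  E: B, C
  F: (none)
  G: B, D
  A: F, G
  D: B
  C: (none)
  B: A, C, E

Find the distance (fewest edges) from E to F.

3

Distance 0: E.
Distance 1: B, C.
Distance 2: A.
Distance 3: F, G — contains F.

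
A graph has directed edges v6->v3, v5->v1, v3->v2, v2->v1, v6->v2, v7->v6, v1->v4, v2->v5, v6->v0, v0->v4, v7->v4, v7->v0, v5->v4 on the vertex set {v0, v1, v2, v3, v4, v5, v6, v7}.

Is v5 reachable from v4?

v4 has no outgoing edges, so nothing is reachable from it.

No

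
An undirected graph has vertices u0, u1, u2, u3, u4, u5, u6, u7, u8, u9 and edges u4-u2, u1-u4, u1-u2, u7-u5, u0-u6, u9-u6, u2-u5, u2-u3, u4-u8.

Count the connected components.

From u0: component {u0, u6, u9}.
From u1: component {u1, u2, u3, u4, u5, u7, u8}.
That's 2 components.

2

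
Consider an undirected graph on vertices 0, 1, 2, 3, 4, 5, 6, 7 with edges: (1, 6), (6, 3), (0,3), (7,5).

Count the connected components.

From 0: component {0, 1, 3, 6}.
From 2: component {2}.
From 4: component {4}.
From 5: component {5, 7}.
That's 4 components.

4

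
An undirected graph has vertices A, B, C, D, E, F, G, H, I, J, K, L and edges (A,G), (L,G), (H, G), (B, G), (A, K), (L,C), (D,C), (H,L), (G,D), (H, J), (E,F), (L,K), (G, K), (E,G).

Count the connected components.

2

From A: component {A, B, C, D, E, F, G, H, J, K, L}.
From I: component {I}.
That's 2 components.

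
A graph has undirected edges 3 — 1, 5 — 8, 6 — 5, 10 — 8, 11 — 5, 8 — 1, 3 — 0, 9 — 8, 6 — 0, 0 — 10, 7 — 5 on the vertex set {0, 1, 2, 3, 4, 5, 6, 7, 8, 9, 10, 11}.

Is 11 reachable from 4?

4 has no edges, so nothing is reachable from it.

No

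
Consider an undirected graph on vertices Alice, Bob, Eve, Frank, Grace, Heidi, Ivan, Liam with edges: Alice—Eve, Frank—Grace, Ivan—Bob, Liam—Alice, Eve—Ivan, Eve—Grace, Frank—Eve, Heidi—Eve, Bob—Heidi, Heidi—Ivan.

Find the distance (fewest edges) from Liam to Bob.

Distance 0: Liam.
Distance 1: Alice.
Distance 2: Eve.
Distance 3: Frank, Grace, Heidi, Ivan.
Distance 4: Bob — contains Bob.

4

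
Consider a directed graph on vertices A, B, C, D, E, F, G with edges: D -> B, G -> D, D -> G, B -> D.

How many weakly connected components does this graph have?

5

From A: component {A}.
From B: component {B, D, G}.
From C: component {C}.
From E: component {E}.
From F: component {F}.
That's 5 components.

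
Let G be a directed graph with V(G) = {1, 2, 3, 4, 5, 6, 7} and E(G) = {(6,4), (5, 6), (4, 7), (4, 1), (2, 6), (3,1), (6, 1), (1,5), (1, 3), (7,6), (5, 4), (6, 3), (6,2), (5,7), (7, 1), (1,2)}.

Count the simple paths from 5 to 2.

5→4→1→2
5→4→7→1→2
5→4→7→6→1→2
5→4→7→6→2
5→4→7→6→3→1→2
5→6→1→2
5→6→2
5→6→3→1→2
5→6→4→1→2
5→6→4→7→1→2
5→7→1→2
5→7→6→1→2
5→7→6→2
5→7→6→3→1→2
5→7→6→4→1→2

15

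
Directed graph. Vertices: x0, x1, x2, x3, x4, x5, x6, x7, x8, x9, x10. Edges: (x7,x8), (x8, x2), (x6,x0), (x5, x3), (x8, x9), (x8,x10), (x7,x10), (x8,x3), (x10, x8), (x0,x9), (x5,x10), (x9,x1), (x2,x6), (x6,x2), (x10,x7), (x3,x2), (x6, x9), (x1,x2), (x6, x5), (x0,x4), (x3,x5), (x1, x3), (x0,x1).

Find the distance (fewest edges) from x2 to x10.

3

Distance 0: x2.
Distance 1: x6.
Distance 2: x0, x5, x9.
Distance 3: x1, x3, x4, x10 — contains x10.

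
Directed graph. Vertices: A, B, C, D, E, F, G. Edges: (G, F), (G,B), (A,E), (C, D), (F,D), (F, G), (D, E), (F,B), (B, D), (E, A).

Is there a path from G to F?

Explore from G.
Distance 1: reach B, F.
Found F.

Yes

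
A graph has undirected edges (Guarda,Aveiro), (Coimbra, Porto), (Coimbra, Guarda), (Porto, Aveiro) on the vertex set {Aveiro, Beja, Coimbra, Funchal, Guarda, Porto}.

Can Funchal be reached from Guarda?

Explore from Guarda.
Distance 1: reach Aveiro, Coimbra.
Distance 2: reach Porto.
The search is exhausted without reaching Funchal; it lies in a different component.

No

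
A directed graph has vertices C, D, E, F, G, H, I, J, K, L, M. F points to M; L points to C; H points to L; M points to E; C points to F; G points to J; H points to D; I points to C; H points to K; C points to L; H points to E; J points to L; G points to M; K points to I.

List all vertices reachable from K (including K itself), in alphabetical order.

C, E, F, I, K, L, M

Start at K.
Its neighbours: I.
Then their neighbours: C.
Then next layer: F, L.
Then next layer: M.
Then next layer: E.
Nothing further is reachable.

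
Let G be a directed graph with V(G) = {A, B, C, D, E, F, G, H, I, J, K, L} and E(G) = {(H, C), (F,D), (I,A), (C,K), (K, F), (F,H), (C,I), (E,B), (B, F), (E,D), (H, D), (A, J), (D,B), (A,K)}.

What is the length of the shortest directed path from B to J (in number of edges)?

Distance 0: B.
Distance 1: F.
Distance 2: D, H.
Distance 3: C.
Distance 4: I, K.
Distance 5: A.
Distance 6: J — contains J.

6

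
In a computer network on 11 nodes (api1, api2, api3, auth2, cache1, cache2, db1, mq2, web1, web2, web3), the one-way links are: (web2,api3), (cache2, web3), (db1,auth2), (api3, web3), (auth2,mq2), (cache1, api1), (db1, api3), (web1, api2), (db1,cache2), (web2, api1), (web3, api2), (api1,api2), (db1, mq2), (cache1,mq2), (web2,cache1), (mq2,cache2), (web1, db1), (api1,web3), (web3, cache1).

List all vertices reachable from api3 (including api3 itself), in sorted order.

api1, api2, api3, cache1, cache2, mq2, web3

Start at api3.
Its neighbours: web3.
Then their neighbours: api2, cache1.
Then next layer: api1, mq2.
Then next layer: cache2.
Nothing further is reachable.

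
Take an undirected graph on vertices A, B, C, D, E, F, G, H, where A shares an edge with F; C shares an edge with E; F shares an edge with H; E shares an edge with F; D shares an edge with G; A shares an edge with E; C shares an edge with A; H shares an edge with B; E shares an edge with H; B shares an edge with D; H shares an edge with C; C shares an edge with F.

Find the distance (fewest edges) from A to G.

Distance 0: A.
Distance 1: C, E, F.
Distance 2: H.
Distance 3: B.
Distance 4: D.
Distance 5: G — contains G.

5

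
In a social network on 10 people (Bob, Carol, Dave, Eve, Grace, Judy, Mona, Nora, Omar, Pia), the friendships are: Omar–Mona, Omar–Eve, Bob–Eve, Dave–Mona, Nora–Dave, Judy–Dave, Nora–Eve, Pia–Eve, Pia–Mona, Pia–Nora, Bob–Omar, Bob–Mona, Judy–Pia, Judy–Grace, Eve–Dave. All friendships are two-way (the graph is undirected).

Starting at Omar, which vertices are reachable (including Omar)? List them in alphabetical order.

Start at Omar.
Its neighbours: Bob, Eve, Mona.
Then their neighbours: Dave, Nora, Pia.
Then next layer: Judy.
Then next layer: Grace.
Nothing further is reachable.

Bob, Dave, Eve, Grace, Judy, Mona, Nora, Omar, Pia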